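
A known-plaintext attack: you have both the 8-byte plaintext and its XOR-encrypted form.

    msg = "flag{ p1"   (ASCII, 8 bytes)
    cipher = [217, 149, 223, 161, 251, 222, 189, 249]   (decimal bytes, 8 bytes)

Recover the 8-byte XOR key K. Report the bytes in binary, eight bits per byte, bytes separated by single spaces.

Since cipher = msg ⊕ K, XORing both sides with msg gives K = msg ⊕ cipher.
66 ^ d9 = bf
6c ^ 95 = f9
61 ^ df = be
67 ^ a1 = c6
7b ^ fb = 80
20 ^ de = fe
70 ^ bd = cd
31 ^ f9 = c8

10111111 11111001 10111110 11000110 10000000 11111110 11001101 11001000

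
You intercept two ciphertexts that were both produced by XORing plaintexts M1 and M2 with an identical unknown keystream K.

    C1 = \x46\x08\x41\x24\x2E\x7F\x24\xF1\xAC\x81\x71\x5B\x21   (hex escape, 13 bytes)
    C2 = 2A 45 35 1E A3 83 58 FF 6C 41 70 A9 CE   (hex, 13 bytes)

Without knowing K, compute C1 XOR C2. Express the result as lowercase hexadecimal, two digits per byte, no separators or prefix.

6c4d743a8dfc7c0ec0c001f2ef

C1 ⊕ C2 = (M1 ⊕ K) ⊕ (M2 ⊕ K) = M1 ⊕ M2 — the shared key cancels under XOR.
 70 ⊕  42 = 108
  8 ⊕  69 =  77
 65 ⊕  53 = 116
 36 ⊕  30 =  58
 46 ⊕ 163 = 141
127 ⊕ 131 = 252
 36 ⊕  88 = 124
241 ⊕ 255 =  14
172 ⊕ 108 = 192
129 ⊕  65 = 192
113 ⊕ 112 =   1
 91 ⊕ 169 = 242
 33 ⊕ 206 = 239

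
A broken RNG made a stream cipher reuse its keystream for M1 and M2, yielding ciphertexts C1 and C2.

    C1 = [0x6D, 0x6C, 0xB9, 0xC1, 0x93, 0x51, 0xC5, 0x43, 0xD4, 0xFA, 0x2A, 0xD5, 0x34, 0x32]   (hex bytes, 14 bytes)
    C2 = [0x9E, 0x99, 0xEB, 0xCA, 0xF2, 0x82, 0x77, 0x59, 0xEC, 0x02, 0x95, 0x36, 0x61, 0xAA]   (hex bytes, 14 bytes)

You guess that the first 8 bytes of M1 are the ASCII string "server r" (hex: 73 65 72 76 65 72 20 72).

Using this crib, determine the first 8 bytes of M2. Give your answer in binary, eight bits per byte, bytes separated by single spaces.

10000000 10010000 00100000 01111101 00000100 10100001 10010010 01101000

First, C1 ⊕ C2 = (M1 ⊕ K) ⊕ (M2 ⊕ K) = M1 ⊕ M2, so the key drops out. Then M2 = (M1 ⊕ M2) ⊕ M1 over the first 8 bytes.
byte 0: (6d ⊕ 9e) ⊕ 73 = f3 ⊕ 73 = 80
byte 1: (6c ⊕ 99) ⊕ 65 = f5 ⊕ 65 = 90
byte 2: (b9 ⊕ eb) ⊕ 72 = 52 ⊕ 72 = 20
byte 3: (c1 ⊕ ca) ⊕ 76 = 0b ⊕ 76 = 7d
byte 4: (93 ⊕ f2) ⊕ 65 = 61 ⊕ 65 = 04
byte 5: (51 ⊕ 82) ⊕ 72 = d3 ⊕ 72 = a1
byte 6: (c5 ⊕ 77) ⊕ 20 = b2 ⊕ 20 = 92
byte 7: (43 ⊕ 59) ⊕ 72 = 1a ⊕ 72 = 68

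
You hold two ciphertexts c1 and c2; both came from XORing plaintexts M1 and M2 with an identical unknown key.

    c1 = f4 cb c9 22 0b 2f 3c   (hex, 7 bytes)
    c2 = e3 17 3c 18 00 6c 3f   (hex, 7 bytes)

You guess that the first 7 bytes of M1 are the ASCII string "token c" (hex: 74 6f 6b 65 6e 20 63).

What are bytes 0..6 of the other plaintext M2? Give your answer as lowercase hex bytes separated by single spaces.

First, c1 ⊕ c2 = (M1 ⊕ K) ⊕ (M2 ⊕ K) = M1 ⊕ M2, so the key drops out. Then M2 = (M1 ⊕ M2) ⊕ M1 over the first 7 bytes.
byte 0: (f4 ⊕ e3) ⊕ 74 = 17 ⊕ 74 = 63
byte 1: (cb ⊕ 17) ⊕ 6f = dc ⊕ 6f = b3
byte 2: (c9 ⊕ 3c) ⊕ 6b = f5 ⊕ 6b = 9e
byte 3: (22 ⊕ 18) ⊕ 65 = 3a ⊕ 65 = 5f
byte 4: (0b ⊕ 00) ⊕ 6e = 0b ⊕ 6e = 65
byte 5: (2f ⊕ 6c) ⊕ 20 = 43 ⊕ 20 = 63
byte 6: (3c ⊕ 3f) ⊕ 63 = 03 ⊕ 63 = 60

63 b3 9e 5f 65 63 60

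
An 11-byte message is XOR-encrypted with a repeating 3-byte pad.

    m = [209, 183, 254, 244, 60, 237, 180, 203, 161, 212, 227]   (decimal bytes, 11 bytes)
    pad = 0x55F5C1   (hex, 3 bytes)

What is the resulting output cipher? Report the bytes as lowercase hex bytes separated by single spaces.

The 3-byte key repeats, so the effective keystream is 55 f5 c1 55 f5 c1 55 f5 c1 55 f5.
byte 0: d1 ^ 55 = 84
byte 1: b7 ^ f5 = 42
byte 2: fe ^ c1 = 3f
byte 3: f4 ^ 55 = a1
byte 4: 3c ^ f5 = c9
byte 5: ed ^ c1 = 2c
byte 6: b4 ^ 55 = e1
byte 7: cb ^ f5 = 3e
byte 8: a1 ^ c1 = 60
byte 9: d4 ^ 55 = 81
byte 10: e3 ^ f5 = 16

84 42 3f a1 c9 2c e1 3e 60 81 16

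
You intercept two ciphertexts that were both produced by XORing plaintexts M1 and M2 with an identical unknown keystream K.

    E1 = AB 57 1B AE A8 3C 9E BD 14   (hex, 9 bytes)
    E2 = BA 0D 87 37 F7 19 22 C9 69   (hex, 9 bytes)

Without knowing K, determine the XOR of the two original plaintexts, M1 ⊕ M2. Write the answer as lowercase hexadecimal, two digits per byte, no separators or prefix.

E1 ⊕ E2 = (M1 ⊕ K) ⊕ (M2 ⊕ K) = M1 ⊕ M2 — the shared key cancels under XOR.
ab ^ ba = 11
57 ^ 0d = 5a
1b ^ 87 = 9c
ae ^ 37 = 99
a8 ^ f7 = 5f
3c ^ 19 = 25
9e ^ 22 = bc
bd ^ c9 = 74
14 ^ 69 = 7d

115a9c995f25bc747d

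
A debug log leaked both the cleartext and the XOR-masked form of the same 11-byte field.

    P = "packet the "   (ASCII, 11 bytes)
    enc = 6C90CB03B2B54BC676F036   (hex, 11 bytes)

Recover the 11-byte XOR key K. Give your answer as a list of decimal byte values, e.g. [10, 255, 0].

Since enc = P ⊕ K, XORing both sides with P gives K = P ⊕ enc.
70 XOR 6c = 1c
61 XOR 90 = f1
63 XOR cb = a8
6b XOR 03 = 68
65 XOR b2 = d7
74 XOR b5 = c1
20 XOR 4b = 6b
74 XOR c6 = b2
68 XOR 76 = 1e
65 XOR f0 = 95
20 XOR 36 = 16

[28, 241, 168, 104, 215, 193, 107, 178, 30, 149, 22]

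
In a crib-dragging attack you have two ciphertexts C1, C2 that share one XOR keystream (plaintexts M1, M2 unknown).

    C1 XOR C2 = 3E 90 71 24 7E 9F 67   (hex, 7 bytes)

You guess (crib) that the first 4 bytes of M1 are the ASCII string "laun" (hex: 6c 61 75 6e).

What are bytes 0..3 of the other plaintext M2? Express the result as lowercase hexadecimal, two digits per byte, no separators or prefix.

52f1044a

Since C1 ⊕ C2 = M1 ⊕ M2, XORing with the guessed M1 bytes yields the corresponding M2 bytes: M2 = (C1 ⊕ C2) ⊕ M1.
00111110 ⊕ 01101100 = 01010010
10010000 ⊕ 01100001 = 11110001
01110001 ⊕ 01110101 = 00000100
00100100 ⊕ 01101110 = 01001010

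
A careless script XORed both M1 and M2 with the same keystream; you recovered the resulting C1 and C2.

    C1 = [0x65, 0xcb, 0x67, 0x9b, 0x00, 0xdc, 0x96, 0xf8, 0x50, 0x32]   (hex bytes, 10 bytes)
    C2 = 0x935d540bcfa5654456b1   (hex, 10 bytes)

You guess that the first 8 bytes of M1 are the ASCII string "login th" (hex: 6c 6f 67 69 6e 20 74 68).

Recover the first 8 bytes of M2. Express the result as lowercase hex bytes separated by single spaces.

9a f9 54 f9 a1 59 87 d4

First, C1 ⊕ C2 = (M1 ⊕ K) ⊕ (M2 ⊕ K) = M1 ⊕ M2, so the key drops out. Then M2 = (M1 ⊕ M2) ⊕ M1 over the first 8 bytes.
byte 0: (65 ^ 93) ^ 6c = f6 ^ 6c = 9a
byte 1: (cb ^ 5d) ^ 6f = 96 ^ 6f = f9
byte 2: (67 ^ 54) ^ 67 = 33 ^ 67 = 54
byte 3: (9b ^ 0b) ^ 69 = 90 ^ 69 = f9
byte 4: (00 ^ cf) ^ 6e = cf ^ 6e = a1
byte 5: (dc ^ a5) ^ 20 = 79 ^ 20 = 59
byte 6: (96 ^ 65) ^ 74 = f3 ^ 74 = 87
byte 7: (f8 ^ 44) ^ 68 = bc ^ 68 = d4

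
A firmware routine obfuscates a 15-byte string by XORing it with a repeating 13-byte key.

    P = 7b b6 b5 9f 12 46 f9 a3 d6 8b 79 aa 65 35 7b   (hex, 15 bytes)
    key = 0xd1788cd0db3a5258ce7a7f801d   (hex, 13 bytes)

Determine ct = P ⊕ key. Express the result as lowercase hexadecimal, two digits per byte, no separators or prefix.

The 13-byte key repeats, so the effective keystream is d1 78 8c d0 db 3a 52 58 ce 7a 7f 80 1d d1 78.
byte 0: 7b ^ d1 = aa
byte 1: b6 ^ 78 = ce
byte 2: b5 ^ 8c = 39
byte 3: 9f ^ d0 = 4f
byte 4: 12 ^ db = c9
byte 5: 46 ^ 3a = 7c
byte 6: f9 ^ 52 = ab
byte 7: a3 ^ 58 = fb
byte 8: d6 ^ ce = 18
byte 9: 8b ^ 7a = f1
byte 10: 79 ^ 7f = 06
byte 11: aa ^ 80 = 2a
byte 12: 65 ^ 1d = 78
byte 13: 35 ^ d1 = e4
byte 14: 7b ^ 78 = 03

aace394fc97cabfb18f1062a78e403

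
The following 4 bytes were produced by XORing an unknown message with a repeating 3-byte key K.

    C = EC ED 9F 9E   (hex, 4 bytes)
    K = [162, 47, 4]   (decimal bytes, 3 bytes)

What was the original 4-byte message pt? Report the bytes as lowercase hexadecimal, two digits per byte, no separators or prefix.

The 3-byte key repeats, so the effective keystream is a2 2f 04 a2.
byte 0: 11101100 ⊕ 10100010 = 01001110
byte 1: 11101101 ⊕ 00101111 = 11000010
byte 2: 10011111 ⊕ 00000100 = 10011011
byte 3: 10011110 ⊕ 10100010 = 00111100

4ec29b3c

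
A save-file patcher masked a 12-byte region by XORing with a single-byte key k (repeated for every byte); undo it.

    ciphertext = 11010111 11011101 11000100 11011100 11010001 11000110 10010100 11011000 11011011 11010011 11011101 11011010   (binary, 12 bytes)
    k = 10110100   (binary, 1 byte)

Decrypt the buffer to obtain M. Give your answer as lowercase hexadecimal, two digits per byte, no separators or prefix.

636970686572206c6f67696e

The 1-byte key repeats, so the effective keystream is b4 b4 b4 b4 b4 b4 b4 b4 b4 b4 b4 b4.
byte 0: 11010111 XOR 10110100 = 01100011
byte 1: 11011101 XOR 10110100 = 01101001
byte 2: 11000100 XOR 10110100 = 01110000
byte 3: 11011100 XOR 10110100 = 01101000
byte 4: 11010001 XOR 10110100 = 01100101
byte 5: 11000110 XOR 10110100 = 01110010
byte 6: 10010100 XOR 10110100 = 00100000
byte 7: 11011000 XOR 10110100 = 01101100
byte 8: 11011011 XOR 10110100 = 01101111
byte 9: 11010011 XOR 10110100 = 01100111
byte 10: 11011101 XOR 10110100 = 01101001
byte 11: 11011010 XOR 10110100 = 01101110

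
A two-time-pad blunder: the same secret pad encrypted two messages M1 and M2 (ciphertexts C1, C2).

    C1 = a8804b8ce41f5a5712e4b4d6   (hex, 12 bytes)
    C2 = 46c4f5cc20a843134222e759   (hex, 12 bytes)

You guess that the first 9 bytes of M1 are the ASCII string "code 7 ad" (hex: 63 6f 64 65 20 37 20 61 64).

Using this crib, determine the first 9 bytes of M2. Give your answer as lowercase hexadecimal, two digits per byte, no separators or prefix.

First, C1 ⊕ C2 = (M1 ⊕ K) ⊕ (M2 ⊕ K) = M1 ⊕ M2, so the key drops out. Then M2 = (M1 ⊕ M2) ⊕ M1 over the first 9 bytes.
byte 0: (a8 xor 46) xor 63 = ee xor 63 = 8d
byte 1: (80 xor c4) xor 6f = 44 xor 6f = 2b
byte 2: (4b xor f5) xor 64 = be xor 64 = da
byte 3: (8c xor cc) xor 65 = 40 xor 65 = 25
byte 4: (e4 xor 20) xor 20 = c4 xor 20 = e4
byte 5: (1f xor a8) xor 37 = b7 xor 37 = 80
byte 6: (5a xor 43) xor 20 = 19 xor 20 = 39
byte 7: (57 xor 13) xor 61 = 44 xor 61 = 25
byte 8: (12 xor 42) xor 64 = 50 xor 64 = 34

8d2bda25e480392534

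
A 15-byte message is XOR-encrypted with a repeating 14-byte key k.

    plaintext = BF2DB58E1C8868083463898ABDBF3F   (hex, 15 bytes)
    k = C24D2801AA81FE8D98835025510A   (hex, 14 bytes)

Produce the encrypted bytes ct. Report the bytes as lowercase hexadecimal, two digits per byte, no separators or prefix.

7d609d8fb6099685ace0d9afecb5fd

The 14-byte key repeats, so the effective keystream is c2 4d 28 01 aa 81 fe 8d 98 83 50 25 51 0a c2.
byte 0: 191 XOR 194 = 125
byte 1:  45 XOR  77 =  96
byte 2: 181 XOR  40 = 157
byte 3: 142 XOR   1 = 143
byte 4:  28 XOR 170 = 182
byte 5: 136 XOR 129 =   9
byte 6: 104 XOR 254 = 150
byte 7:   8 XOR 141 = 133
byte 8:  52 XOR 152 = 172
byte 9:  99 XOR 131 = 224
byte 10: 137 XOR  80 = 217
byte 11: 138 XOR  37 = 175
byte 12: 189 XOR  81 = 236
byte 13: 191 XOR  10 = 181
byte 14:  63 XOR 194 = 253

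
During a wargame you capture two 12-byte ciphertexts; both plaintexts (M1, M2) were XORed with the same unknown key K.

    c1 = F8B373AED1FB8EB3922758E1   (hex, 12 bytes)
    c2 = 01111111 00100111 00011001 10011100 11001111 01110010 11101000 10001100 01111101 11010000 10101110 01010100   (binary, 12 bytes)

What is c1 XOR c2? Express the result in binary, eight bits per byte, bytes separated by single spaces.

10000111 10010100 01101010 00110010 00011110 10001001 01100110 00111111 11101111 11110111 11110110 10110101

c1 ⊕ c2 = (M1 ⊕ K) ⊕ (M2 ⊕ K) = M1 ⊕ M2 — the shared key cancels under XOR.
11111000 ^ 01111111 = 10000111
10110011 ^ 00100111 = 10010100
01110011 ^ 00011001 = 01101010
10101110 ^ 10011100 = 00110010
11010001 ^ 11001111 = 00011110
11111011 ^ 01110010 = 10001001
10001110 ^ 11101000 = 01100110
10110011 ^ 10001100 = 00111111
10010010 ^ 01111101 = 11101111
00100111 ^ 11010000 = 11110111
01011000 ^ 10101110 = 11110110
11100001 ^ 01010100 = 10110101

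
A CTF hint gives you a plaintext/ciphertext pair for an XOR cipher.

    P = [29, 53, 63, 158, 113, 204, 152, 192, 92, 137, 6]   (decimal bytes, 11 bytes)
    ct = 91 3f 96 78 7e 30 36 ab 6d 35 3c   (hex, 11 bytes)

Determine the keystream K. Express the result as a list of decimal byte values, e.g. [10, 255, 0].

Since ct = P ⊕ K, XORing both sides with P gives K = P ⊕ ct.
byte 0: 1d xor 91 = 8c
byte 1: 35 xor 3f = 0a
byte 2: 3f xor 96 = a9
byte 3: 9e xor 78 = e6
byte 4: 71 xor 7e = 0f
byte 5: cc xor 30 = fc
byte 6: 98 xor 36 = ae
byte 7: c0 xor ab = 6b
byte 8: 5c xor 6d = 31
byte 9: 89 xor 35 = bc
byte 10: 06 xor 3c = 3a

[140, 10, 169, 230, 15, 252, 174, 107, 49, 188, 58]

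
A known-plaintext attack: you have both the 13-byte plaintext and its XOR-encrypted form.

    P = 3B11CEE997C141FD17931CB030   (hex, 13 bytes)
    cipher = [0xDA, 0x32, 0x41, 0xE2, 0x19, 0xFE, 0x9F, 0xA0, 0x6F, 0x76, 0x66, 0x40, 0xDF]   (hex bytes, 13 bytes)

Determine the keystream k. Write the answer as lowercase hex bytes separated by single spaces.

e1 23 8f 0b 8e 3f de 5d 78 e5 7a f0 ef

Since cipher = P ⊕ k, XORing both sides with P gives k = P ⊕ cipher.
3b XOR da = e1
11 XOR 32 = 23
ce XOR 41 = 8f
e9 XOR e2 = 0b
97 XOR 19 = 8e
c1 XOR fe = 3f
41 XOR 9f = de
fd XOR a0 = 5d
17 XOR 6f = 78
93 XOR 76 = e5
1c XOR 66 = 7a
b0 XOR 40 = f0
30 XOR df = ef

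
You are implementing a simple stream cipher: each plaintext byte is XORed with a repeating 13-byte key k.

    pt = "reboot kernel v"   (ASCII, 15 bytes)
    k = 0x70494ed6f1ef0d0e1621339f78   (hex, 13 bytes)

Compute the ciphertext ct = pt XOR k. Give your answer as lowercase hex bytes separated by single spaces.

The 13-byte key repeats, so the effective keystream is 70 49 4e d6 f1 ef 0d 0e 16 21 33 9f 78 70 49.
byte 0: 01110010 xor 01110000 = 00000010
byte 1: 01100101 xor 01001001 = 00101100
byte 2: 01100010 xor 01001110 = 00101100
byte 3: 01101111 xor 11010110 = 10111001
byte 4: 01101111 xor 11110001 = 10011110
byte 5: 01110100 xor 11101111 = 10011011
byte 6: 00100000 xor 00001101 = 00101101
byte 7: 01101011 xor 00001110 = 01100101
byte 8: 01100101 xor 00010110 = 01110011
byte 9: 01110010 xor 00100001 = 01010011
byte 10: 01101110 xor 00110011 = 01011101
byte 11: 01100101 xor 10011111 = 11111010
byte 12: 01101100 xor 01111000 = 00010100
byte 13: 00100000 xor 01110000 = 01010000
byte 14: 01110110 xor 01001001 = 00111111

02 2c 2c b9 9e 9b 2d 65 73 53 5d fa 14 50 3f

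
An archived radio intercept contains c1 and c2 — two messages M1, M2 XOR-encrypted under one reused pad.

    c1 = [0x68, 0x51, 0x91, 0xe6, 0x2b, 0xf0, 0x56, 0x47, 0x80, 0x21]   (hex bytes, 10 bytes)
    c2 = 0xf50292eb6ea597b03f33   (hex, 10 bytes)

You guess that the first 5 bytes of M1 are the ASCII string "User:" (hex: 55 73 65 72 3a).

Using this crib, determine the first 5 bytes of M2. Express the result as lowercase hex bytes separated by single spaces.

c8 20 66 7f 7f

First, c1 ⊕ c2 = (M1 ⊕ K) ⊕ (M2 ⊕ K) = M1 ⊕ M2, so the key drops out. Then M2 = (M1 ⊕ M2) ⊕ M1 over the first 5 bytes.
byte 0: (68 ⊕ f5) ⊕ 55 = 9d ⊕ 55 = c8
byte 1: (51 ⊕ 02) ⊕ 73 = 53 ⊕ 73 = 20
byte 2: (91 ⊕ 92) ⊕ 65 = 03 ⊕ 65 = 66
byte 3: (e6 ⊕ eb) ⊕ 72 = 0d ⊕ 72 = 7f
byte 4: (2b ⊕ 6e) ⊕ 3a = 45 ⊕ 3a = 7f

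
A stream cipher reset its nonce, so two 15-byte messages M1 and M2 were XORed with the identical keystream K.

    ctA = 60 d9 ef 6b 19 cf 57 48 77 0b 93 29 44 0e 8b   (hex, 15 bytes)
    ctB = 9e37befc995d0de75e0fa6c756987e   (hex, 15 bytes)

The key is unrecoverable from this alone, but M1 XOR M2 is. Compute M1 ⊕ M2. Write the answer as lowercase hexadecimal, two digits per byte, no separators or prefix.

ctA ⊕ ctB = (M1 ⊕ K) ⊕ (M2 ⊕ K) = M1 ⊕ M2 — the shared key cancels under XOR.
byte 0: 01100000 xor 10011110 = 11111110
byte 1: 11011001 xor 00110111 = 11101110
byte 2: 11101111 xor 10111110 = 01010001
byte 3: 01101011 xor 11111100 = 10010111
byte 4: 00011001 xor 10011001 = 10000000
byte 5: 11001111 xor 01011101 = 10010010
byte 6: 01010111 xor 00001101 = 01011010
byte 7: 01001000 xor 11100111 = 10101111
byte 8: 01110111 xor 01011110 = 00101001
byte 9: 00001011 xor 00001111 = 00000100
byte 10: 10010011 xor 10100110 = 00110101
byte 11: 00101001 xor 11000111 = 11101110
byte 12: 01000100 xor 01010110 = 00010010
byte 13: 00001110 xor 10011000 = 10010110
byte 14: 10001011 xor 01111110 = 11110101

feee519780925aaf290435ee1296f5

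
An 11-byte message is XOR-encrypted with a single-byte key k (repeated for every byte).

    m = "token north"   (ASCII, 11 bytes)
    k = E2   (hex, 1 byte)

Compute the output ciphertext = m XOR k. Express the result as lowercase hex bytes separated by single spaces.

The 1-byte key repeats, so the effective keystream is e2 e2 e2 e2 e2 e2 e2 e2 e2 e2 e2.
byte 0: 74 XOR e2 = 96
byte 1: 6f XOR e2 = 8d
byte 2: 6b XOR e2 = 89
byte 3: 65 XOR e2 = 87
byte 4: 6e XOR e2 = 8c
byte 5: 20 XOR e2 = c2
byte 6: 6e XOR e2 = 8c
byte 7: 6f XOR e2 = 8d
byte 8: 72 XOR e2 = 90
byte 9: 74 XOR e2 = 96
byte 10: 68 XOR e2 = 8a

96 8d 89 87 8c c2 8c 8d 90 96 8a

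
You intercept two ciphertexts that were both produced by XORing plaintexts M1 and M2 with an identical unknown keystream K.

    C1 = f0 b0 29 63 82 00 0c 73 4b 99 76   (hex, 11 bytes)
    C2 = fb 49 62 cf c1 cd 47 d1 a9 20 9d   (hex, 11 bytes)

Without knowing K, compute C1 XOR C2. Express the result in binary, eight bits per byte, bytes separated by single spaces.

00001011 11111001 01001011 10101100 01000011 11001101 01001011 10100010 11100010 10111001 11101011

C1 ⊕ C2 = (M1 ⊕ K) ⊕ (M2 ⊕ K) = M1 ⊕ M2 — the shared key cancels under XOR.
byte 0: f0 XOR fb = 0b
byte 1: b0 XOR 49 = f9
byte 2: 29 XOR 62 = 4b
byte 3: 63 XOR cf = ac
byte 4: 82 XOR c1 = 43
byte 5: 00 XOR cd = cd
byte 6: 0c XOR 47 = 4b
byte 7: 73 XOR d1 = a2
byte 8: 4b XOR a9 = e2
byte 9: 99 XOR 20 = b9
byte 10: 76 XOR 9d = eb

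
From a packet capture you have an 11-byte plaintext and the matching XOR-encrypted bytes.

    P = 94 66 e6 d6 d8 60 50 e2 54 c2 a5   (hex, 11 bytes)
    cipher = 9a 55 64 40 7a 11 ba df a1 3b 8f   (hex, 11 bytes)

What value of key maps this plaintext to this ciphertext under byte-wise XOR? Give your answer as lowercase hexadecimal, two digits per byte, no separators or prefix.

Since cipher = P ⊕ key, XORing both sides with P gives key = P ⊕ cipher.
94 XOR 9a = 0e
66 XOR 55 = 33
e6 XOR 64 = 82
d6 XOR 40 = 96
d8 XOR 7a = a2
60 XOR 11 = 71
50 XOR ba = ea
e2 XOR df = 3d
54 XOR a1 = f5
c2 XOR 3b = f9
a5 XOR 8f = 2a

0e338296a271ea3df5f92a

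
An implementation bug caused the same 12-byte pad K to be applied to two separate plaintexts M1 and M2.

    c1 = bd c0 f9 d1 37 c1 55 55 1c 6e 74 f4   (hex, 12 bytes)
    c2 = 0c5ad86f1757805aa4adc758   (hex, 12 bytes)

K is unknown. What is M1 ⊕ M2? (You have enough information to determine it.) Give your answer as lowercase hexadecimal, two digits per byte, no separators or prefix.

c1 ⊕ c2 = (M1 ⊕ K) ⊕ (M2 ⊕ K) = M1 ⊕ M2 — the shared key cancels under XOR.
byte 0: 10111101 ⊕ 00001100 = 10110001
byte 1: 11000000 ⊕ 01011010 = 10011010
byte 2: 11111001 ⊕ 11011000 = 00100001
byte 3: 11010001 ⊕ 01101111 = 10111110
byte 4: 00110111 ⊕ 00010111 = 00100000
byte 5: 11000001 ⊕ 01010111 = 10010110
byte 6: 01010101 ⊕ 10000000 = 11010101
byte 7: 01010101 ⊕ 01011010 = 00001111
byte 8: 00011100 ⊕ 10100100 = 10111000
byte 9: 01101110 ⊕ 10101101 = 11000011
byte 10: 01110100 ⊕ 11000111 = 10110011
byte 11: 11110100 ⊕ 01011000 = 10101100

b19a21be2096d50fb8c3b3ac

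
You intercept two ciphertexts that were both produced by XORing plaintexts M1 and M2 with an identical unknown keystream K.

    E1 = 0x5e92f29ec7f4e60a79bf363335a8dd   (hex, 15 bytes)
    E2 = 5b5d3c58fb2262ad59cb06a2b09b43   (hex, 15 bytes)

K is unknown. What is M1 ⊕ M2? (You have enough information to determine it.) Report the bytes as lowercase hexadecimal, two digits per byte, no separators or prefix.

E1 ⊕ E2 = (M1 ⊕ K) ⊕ (M2 ⊕ K) = M1 ⊕ M2 — the shared key cancels under XOR.
byte 0:  94 XOR  91 =   5
byte 1: 146 XOR  93 = 207
byte 2: 242 XOR  60 = 206
byte 3: 158 XOR  88 = 198
byte 4: 199 XOR 251 =  60
byte 5: 244 XOR  34 = 214
byte 6: 230 XOR  98 = 132
byte 7:  10 XOR 173 = 167
byte 8: 121 XOR  89 =  32
byte 9: 191 XOR 203 = 116
byte 10:  54 XOR   6 =  48
byte 11:  51 XOR 162 = 145
byte 12:  53 XOR 176 = 133
byte 13: 168 XOR 155 =  51
byte 14: 221 XOR  67 = 158

05cfcec63cd684a72074309185339e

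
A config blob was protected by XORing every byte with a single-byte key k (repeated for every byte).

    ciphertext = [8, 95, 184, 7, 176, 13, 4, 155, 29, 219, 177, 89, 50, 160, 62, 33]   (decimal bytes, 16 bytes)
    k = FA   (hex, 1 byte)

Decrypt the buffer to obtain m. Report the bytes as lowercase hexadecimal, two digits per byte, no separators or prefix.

f2a542fd4af7fe61e7214ba3c85ac4db

The 1-byte key repeats, so the effective keystream is fa fa fa fa fa fa fa fa fa fa fa fa fa fa fa fa.
byte 0: 08 ^ fa = f2
byte 1: 5f ^ fa = a5
byte 2: b8 ^ fa = 42
byte 3: 07 ^ fa = fd
byte 4: b0 ^ fa = 4a
byte 5: 0d ^ fa = f7
byte 6: 04 ^ fa = fe
byte 7: 9b ^ fa = 61
byte 8: 1d ^ fa = e7
byte 9: db ^ fa = 21
byte 10: b1 ^ fa = 4b
byte 11: 59 ^ fa = a3
byte 12: 32 ^ fa = c8
byte 13: a0 ^ fa = 5a
byte 14: 3e ^ fa = c4
byte 15: 21 ^ fa = db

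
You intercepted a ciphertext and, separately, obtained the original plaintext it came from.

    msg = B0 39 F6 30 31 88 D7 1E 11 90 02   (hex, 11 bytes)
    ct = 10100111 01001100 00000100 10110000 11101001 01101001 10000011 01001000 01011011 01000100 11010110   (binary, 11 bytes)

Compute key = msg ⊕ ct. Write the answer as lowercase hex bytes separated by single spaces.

Since ct = msg ⊕ key, XORing both sides with msg gives key = msg ⊕ ct.
b0 ⊕ a7 = 17
39 ⊕ 4c = 75
f6 ⊕ 04 = f2
30 ⊕ b0 = 80
31 ⊕ e9 = d8
88 ⊕ 69 = e1
d7 ⊕ 83 = 54
1e ⊕ 48 = 56
11 ⊕ 5b = 4a
90 ⊕ 44 = d4
02 ⊕ d6 = d4

17 75 f2 80 d8 e1 54 56 4a d4 d4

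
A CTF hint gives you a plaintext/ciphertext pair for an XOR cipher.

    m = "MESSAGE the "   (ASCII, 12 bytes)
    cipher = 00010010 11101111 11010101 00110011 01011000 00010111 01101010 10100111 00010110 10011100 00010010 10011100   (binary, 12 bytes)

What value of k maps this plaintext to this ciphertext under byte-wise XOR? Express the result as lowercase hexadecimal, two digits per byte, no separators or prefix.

Since cipher = m ⊕ k, XORing both sides with m gives k = m ⊕ cipher.
4d ^ 12 = 5f
45 ^ ef = aa
53 ^ d5 = 86
53 ^ 33 = 60
41 ^ 58 = 19
47 ^ 17 = 50
45 ^ 6a = 2f
20 ^ a7 = 87
74 ^ 16 = 62
68 ^ 9c = f4
65 ^ 12 = 77
20 ^ 9c = bc

5faa866019502f8762f477bc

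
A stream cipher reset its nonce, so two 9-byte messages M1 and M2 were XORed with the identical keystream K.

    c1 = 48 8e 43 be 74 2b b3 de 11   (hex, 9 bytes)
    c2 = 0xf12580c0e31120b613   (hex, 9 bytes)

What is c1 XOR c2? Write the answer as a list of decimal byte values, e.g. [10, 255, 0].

[185, 171, 195, 126, 151, 58, 147, 104, 2]

c1 ⊕ c2 = (M1 ⊕ K) ⊕ (M2 ⊕ K) = M1 ⊕ M2 — the shared key cancels under XOR.
 72 xor 241 = 185
142 xor  37 = 171
 67 xor 128 = 195
190 xor 192 = 126
116 xor 227 = 151
 43 xor  17 =  58
179 xor  32 = 147
222 xor 182 = 104
 17 xor  19 =   2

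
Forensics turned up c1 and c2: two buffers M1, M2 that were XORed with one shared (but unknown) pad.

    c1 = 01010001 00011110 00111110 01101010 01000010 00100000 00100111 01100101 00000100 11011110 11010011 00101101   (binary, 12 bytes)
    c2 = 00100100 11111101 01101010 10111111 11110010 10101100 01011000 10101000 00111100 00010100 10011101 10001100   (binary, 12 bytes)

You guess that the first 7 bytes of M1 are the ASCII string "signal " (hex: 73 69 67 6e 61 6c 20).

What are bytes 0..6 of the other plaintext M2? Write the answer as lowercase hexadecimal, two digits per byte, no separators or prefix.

First, c1 ⊕ c2 = (M1 ⊕ K) ⊕ (M2 ⊕ K) = M1 ⊕ M2, so the key drops out. Then M2 = (M1 ⊕ M2) ⊕ M1 over the first 7 bytes.
byte 0: (51 xor 24) xor 73 = 75 xor 73 = 06
byte 1: (1e xor fd) xor 69 = e3 xor 69 = 8a
byte 2: (3e xor 6a) xor 67 = 54 xor 67 = 33
byte 3: (6a xor bf) xor 6e = d5 xor 6e = bb
byte 4: (42 xor f2) xor 61 = b0 xor 61 = d1
byte 5: (20 xor ac) xor 6c = 8c xor 6c = e0
byte 6: (27 xor 58) xor 20 = 7f xor 20 = 5f

068a33bbd1e05f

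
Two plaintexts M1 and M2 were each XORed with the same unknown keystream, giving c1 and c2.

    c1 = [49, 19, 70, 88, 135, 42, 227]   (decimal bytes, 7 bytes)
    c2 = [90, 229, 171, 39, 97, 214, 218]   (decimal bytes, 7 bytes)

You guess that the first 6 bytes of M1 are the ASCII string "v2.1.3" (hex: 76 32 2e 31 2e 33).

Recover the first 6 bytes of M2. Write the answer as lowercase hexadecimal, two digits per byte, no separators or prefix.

First, c1 ⊕ c2 = (M1 ⊕ K) ⊕ (M2 ⊕ K) = M1 ⊕ M2, so the key drops out. Then M2 = (M1 ⊕ M2) ⊕ M1 over the first 6 bytes.
byte 0: (31 ^ 5a) ^ 76 = 6b ^ 76 = 1d
byte 1: (13 ^ e5) ^ 32 = f6 ^ 32 = c4
byte 2: (46 ^ ab) ^ 2e = ed ^ 2e = c3
byte 3: (58 ^ 27) ^ 31 = 7f ^ 31 = 4e
byte 4: (87 ^ 61) ^ 2e = e6 ^ 2e = c8
byte 5: (2a ^ d6) ^ 33 = fc ^ 33 = cf

1dc4c34ec8cf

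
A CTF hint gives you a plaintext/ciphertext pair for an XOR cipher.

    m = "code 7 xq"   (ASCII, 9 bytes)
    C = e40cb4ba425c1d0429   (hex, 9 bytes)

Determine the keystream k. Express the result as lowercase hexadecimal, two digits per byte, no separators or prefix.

Since C = m ⊕ k, XORing both sides with m gives k = m ⊕ C.
63 xor e4 = 87
6f xor 0c = 63
64 xor b4 = d0
65 xor ba = df
20 xor 42 = 62
37 xor 5c = 6b
20 xor 1d = 3d
78 xor 04 = 7c
71 xor 29 = 58

8763d0df626b3d7c58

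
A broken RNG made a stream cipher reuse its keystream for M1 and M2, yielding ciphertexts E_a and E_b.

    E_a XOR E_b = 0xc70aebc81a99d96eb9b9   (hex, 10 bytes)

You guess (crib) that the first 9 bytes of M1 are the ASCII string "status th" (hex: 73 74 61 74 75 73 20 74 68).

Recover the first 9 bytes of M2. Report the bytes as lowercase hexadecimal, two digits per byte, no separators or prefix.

Since E_a ⊕ E_b = M1 ⊕ M2, XORing with the guessed M1 bytes yields the corresponding M2 bytes: M2 = (E_a ⊕ E_b) ⊕ M1.
byte 0: c7 ⊕ 73 = b4
byte 1: 0a ⊕ 74 = 7e
byte 2: eb ⊕ 61 = 8a
byte 3: c8 ⊕ 74 = bc
byte 4: 1a ⊕ 75 = 6f
byte 5: 99 ⊕ 73 = ea
byte 6: d9 ⊕ 20 = f9
byte 7: 6e ⊕ 74 = 1a
byte 8: b9 ⊕ 68 = d1

b47e8abc6feaf91ad1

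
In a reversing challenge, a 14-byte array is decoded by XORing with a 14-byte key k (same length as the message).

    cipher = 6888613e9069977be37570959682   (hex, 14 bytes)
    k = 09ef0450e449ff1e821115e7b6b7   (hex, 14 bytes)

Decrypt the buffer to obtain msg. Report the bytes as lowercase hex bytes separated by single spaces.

61 67 65 6e 74 20 68 65 61 64 65 72 20 35

68 XOR 09 = 61
88 XOR ef = 67
61 XOR 04 = 65
3e XOR 50 = 6e
90 XOR e4 = 74
69 XOR 49 = 20
97 XOR ff = 68
7b XOR 1e = 65
e3 XOR 82 = 61
75 XOR 11 = 64
70 XOR 15 = 65
95 XOR e7 = 72
96 XOR b6 = 20
82 XOR b7 = 35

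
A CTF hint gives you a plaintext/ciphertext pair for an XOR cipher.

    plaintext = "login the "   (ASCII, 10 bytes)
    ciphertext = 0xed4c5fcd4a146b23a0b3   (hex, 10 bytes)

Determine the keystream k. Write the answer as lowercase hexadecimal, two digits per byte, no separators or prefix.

812338a424341f4bc593

Since ciphertext = plaintext ⊕ k, XORing both sides with plaintext gives k = plaintext ⊕ ciphertext.
6c XOR ed = 81
6f XOR 4c = 23
67 XOR 5f = 38
69 XOR cd = a4
6e XOR 4a = 24
20 XOR 14 = 34
74 XOR 6b = 1f
68 XOR 23 = 4b
65 XOR a0 = c5
20 XOR b3 = 93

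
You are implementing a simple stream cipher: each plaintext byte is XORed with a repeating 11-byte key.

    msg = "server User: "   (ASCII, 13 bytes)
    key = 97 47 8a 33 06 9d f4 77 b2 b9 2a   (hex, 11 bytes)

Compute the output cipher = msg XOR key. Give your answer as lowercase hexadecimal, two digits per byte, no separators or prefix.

The 11-byte key repeats, so the effective keystream is 97 47 8a 33 06 9d f4 77 b2 b9 2a 97 47.
byte 0: 73 ^ 97 = e4
byte 1: 65 ^ 47 = 22
byte 2: 72 ^ 8a = f8
byte 3: 76 ^ 33 = 45
byte 4: 65 ^ 06 = 63
byte 5: 72 ^ 9d = ef
byte 6: 20 ^ f4 = d4
byte 7: 55 ^ 77 = 22
byte 8: 73 ^ b2 = c1
byte 9: 65 ^ b9 = dc
byte 10: 72 ^ 2a = 58
byte 11: 3a ^ 97 = ad
byte 12: 20 ^ 47 = 67

e422f84563efd422c1dc58ad67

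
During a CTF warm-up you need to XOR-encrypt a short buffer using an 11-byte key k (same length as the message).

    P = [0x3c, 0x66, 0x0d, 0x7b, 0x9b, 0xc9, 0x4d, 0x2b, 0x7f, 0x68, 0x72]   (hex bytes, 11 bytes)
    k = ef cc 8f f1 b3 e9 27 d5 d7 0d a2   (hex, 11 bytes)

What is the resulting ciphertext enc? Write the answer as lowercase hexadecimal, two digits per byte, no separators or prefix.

d3aa828a28206afea865d0

byte 0: 00111100 xor 11101111 = 11010011
byte 1: 01100110 xor 11001100 = 10101010
byte 2: 00001101 xor 10001111 = 10000010
byte 3: 01111011 xor 11110001 = 10001010
byte 4: 10011011 xor 10110011 = 00101000
byte 5: 11001001 xor 11101001 = 00100000
byte 6: 01001101 xor 00100111 = 01101010
byte 7: 00101011 xor 11010101 = 11111110
byte 8: 01111111 xor 11010111 = 10101000
byte 9: 01101000 xor 00001101 = 01100101
byte 10: 01110010 xor 10100010 = 11010000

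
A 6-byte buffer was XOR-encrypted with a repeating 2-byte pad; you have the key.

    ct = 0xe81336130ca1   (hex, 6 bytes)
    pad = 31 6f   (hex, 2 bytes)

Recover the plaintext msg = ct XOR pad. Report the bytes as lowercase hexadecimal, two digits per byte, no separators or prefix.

d97c077c3dce

The 2-byte key repeats, so the effective keystream is 31 6f 31 6f 31 6f.
byte 0: e8 ⊕ 31 = d9
byte 1: 13 ⊕ 6f = 7c
byte 2: 36 ⊕ 31 = 07
byte 3: 13 ⊕ 6f = 7c
byte 4: 0c ⊕ 31 = 3d
byte 5: a1 ⊕ 6f = ce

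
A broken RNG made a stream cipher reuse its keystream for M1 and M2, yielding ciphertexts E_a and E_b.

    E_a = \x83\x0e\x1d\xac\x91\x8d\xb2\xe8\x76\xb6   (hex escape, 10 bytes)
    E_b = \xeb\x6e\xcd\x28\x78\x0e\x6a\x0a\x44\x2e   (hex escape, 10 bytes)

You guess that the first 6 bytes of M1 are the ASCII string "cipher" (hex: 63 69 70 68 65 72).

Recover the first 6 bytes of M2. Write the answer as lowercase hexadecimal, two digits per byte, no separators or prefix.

0b09a0ec8cf1

First, E_a ⊕ E_b = (M1 ⊕ K) ⊕ (M2 ⊕ K) = M1 ⊕ M2, so the key drops out. Then M2 = (M1 ⊕ M2) ⊕ M1 over the first 6 bytes.
byte 0: (83 ^ eb) ^ 63 = 68 ^ 63 = 0b
byte 1: (0e ^ 6e) ^ 69 = 60 ^ 69 = 09
byte 2: (1d ^ cd) ^ 70 = d0 ^ 70 = a0
byte 3: (ac ^ 28) ^ 68 = 84 ^ 68 = ec
byte 4: (91 ^ 78) ^ 65 = e9 ^ 65 = 8c
byte 5: (8d ^ 0e) ^ 72 = 83 ^ 72 = f1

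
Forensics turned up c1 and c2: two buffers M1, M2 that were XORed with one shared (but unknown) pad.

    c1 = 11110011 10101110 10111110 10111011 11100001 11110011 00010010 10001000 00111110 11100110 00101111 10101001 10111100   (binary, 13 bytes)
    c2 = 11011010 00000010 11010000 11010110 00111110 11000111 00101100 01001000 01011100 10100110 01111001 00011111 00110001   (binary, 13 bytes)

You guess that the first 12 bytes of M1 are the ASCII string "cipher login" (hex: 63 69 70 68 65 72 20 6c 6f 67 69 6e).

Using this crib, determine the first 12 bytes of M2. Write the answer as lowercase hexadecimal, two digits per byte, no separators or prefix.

4ac51e05ba461eac0d273fd8

First, c1 ⊕ c2 = (M1 ⊕ K) ⊕ (M2 ⊕ K) = M1 ⊕ M2, so the key drops out. Then M2 = (M1 ⊕ M2) ⊕ M1 over the first 12 bytes.
byte 0: (f3 XOR da) XOR 63 = 29 XOR 63 = 4a
byte 1: (ae XOR 02) XOR 69 = ac XOR 69 = c5
byte 2: (be XOR d0) XOR 70 = 6e XOR 70 = 1e
byte 3: (bb XOR d6) XOR 68 = 6d XOR 68 = 05
byte 4: (e1 XOR 3e) XOR 65 = df XOR 65 = ba
byte 5: (f3 XOR c7) XOR 72 = 34 XOR 72 = 46
byte 6: (12 XOR 2c) XOR 20 = 3e XOR 20 = 1e
byte 7: (88 XOR 48) XOR 6c = c0 XOR 6c = ac
byte 8: (3e XOR 5c) XOR 6f = 62 XOR 6f = 0d
byte 9: (e6 XOR a6) XOR 67 = 40 XOR 67 = 27
byte 10: (2f XOR 79) XOR 69 = 56 XOR 69 = 3f
byte 11: (a9 XOR 1f) XOR 6e = b6 XOR 6e = d8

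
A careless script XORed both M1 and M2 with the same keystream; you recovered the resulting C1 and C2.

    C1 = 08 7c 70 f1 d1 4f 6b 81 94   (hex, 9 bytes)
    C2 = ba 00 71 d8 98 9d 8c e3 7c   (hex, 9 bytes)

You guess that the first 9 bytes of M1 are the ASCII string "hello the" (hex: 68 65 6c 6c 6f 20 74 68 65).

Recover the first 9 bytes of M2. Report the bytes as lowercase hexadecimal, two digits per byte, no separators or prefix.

da196d4526f2930a8d

First, C1 ⊕ C2 = (M1 ⊕ K) ⊕ (M2 ⊕ K) = M1 ⊕ M2, so the key drops out. Then M2 = (M1 ⊕ M2) ⊕ M1 over the first 9 bytes.
byte 0: (08 xor ba) xor 68 = b2 xor 68 = da
byte 1: (7c xor 00) xor 65 = 7c xor 65 = 19
byte 2: (70 xor 71) xor 6c = 01 xor 6c = 6d
byte 3: (f1 xor d8) xor 6c = 29 xor 6c = 45
byte 4: (d1 xor 98) xor 6f = 49 xor 6f = 26
byte 5: (4f xor 9d) xor 20 = d2 xor 20 = f2
byte 6: (6b xor 8c) xor 74 = e7 xor 74 = 93
byte 7: (81 xor e3) xor 68 = 62 xor 68 = 0a
byte 8: (94 xor 7c) xor 65 = e8 xor 65 = 8d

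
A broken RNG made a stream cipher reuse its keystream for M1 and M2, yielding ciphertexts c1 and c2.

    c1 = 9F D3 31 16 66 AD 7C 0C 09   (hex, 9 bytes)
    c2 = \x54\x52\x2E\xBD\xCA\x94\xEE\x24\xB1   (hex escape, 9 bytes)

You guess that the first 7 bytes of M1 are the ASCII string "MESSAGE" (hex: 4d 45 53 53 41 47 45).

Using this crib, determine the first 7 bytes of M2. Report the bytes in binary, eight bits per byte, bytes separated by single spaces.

First, c1 ⊕ c2 = (M1 ⊕ K) ⊕ (M2 ⊕ K) = M1 ⊕ M2, so the key drops out. Then M2 = (M1 ⊕ M2) ⊕ M1 over the first 7 bytes.
byte 0: (9f ⊕ 54) ⊕ 4d = cb ⊕ 4d = 86
byte 1: (d3 ⊕ 52) ⊕ 45 = 81 ⊕ 45 = c4
byte 2: (31 ⊕ 2e) ⊕ 53 = 1f ⊕ 53 = 4c
byte 3: (16 ⊕ bd) ⊕ 53 = ab ⊕ 53 = f8
byte 4: (66 ⊕ ca) ⊕ 41 = ac ⊕ 41 = ed
byte 5: (ad ⊕ 94) ⊕ 47 = 39 ⊕ 47 = 7e
byte 6: (7c ⊕ ee) ⊕ 45 = 92 ⊕ 45 = d7

10000110 11000100 01001100 11111000 11101101 01111110 11010111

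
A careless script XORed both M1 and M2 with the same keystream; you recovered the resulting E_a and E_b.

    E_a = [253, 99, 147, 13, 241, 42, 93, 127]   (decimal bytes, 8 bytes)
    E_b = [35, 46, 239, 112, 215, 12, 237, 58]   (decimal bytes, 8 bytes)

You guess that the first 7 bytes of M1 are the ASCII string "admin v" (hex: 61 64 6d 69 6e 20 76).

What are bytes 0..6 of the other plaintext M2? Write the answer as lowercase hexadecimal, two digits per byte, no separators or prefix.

First, E_a ⊕ E_b = (M1 ⊕ K) ⊕ (M2 ⊕ K) = M1 ⊕ M2, so the key drops out. Then M2 = (M1 ⊕ M2) ⊕ M1 over the first 7 bytes.
byte 0: (fd xor 23) xor 61 = de xor 61 = bf
byte 1: (63 xor 2e) xor 64 = 4d xor 64 = 29
byte 2: (93 xor ef) xor 6d = 7c xor 6d = 11
byte 3: (0d xor 70) xor 69 = 7d xor 69 = 14
byte 4: (f1 xor d7) xor 6e = 26 xor 6e = 48
byte 5: (2a xor 0c) xor 20 = 26 xor 20 = 06
byte 6: (5d xor ed) xor 76 = b0 xor 76 = c6

bf2911144806c6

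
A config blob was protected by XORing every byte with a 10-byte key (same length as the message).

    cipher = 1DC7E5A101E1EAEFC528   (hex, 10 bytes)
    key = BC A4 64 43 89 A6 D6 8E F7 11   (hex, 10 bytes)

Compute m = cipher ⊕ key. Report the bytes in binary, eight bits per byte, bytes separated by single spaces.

byte 0:  29 ^ 188 = 161
byte 1: 199 ^ 164 =  99
byte 2: 229 ^ 100 = 129
byte 3: 161 ^  67 = 226
byte 4:   1 ^ 137 = 136
byte 5: 225 ^ 166 =  71
byte 6: 234 ^ 214 =  60
byte 7: 239 ^ 142 =  97
byte 8: 197 ^ 247 =  50
byte 9:  40 ^  17 =  57

10100001 01100011 10000001 11100010 10001000 01000111 00111100 01100001 00110010 00111001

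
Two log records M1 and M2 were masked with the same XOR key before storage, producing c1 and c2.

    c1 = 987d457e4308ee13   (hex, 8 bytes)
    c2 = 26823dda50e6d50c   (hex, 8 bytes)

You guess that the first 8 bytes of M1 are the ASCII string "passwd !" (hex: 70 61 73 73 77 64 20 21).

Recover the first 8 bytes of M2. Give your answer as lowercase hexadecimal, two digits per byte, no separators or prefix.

First, c1 ⊕ c2 = (M1 ⊕ K) ⊕ (M2 ⊕ K) = M1 ⊕ M2, so the key drops out. Then M2 = (M1 ⊕ M2) ⊕ M1 over the first 8 bytes.
byte 0: (98 xor 26) xor 70 = be xor 70 = ce
byte 1: (7d xor 82) xor 61 = ff xor 61 = 9e
byte 2: (45 xor 3d) xor 73 = 78 xor 73 = 0b
byte 3: (7e xor da) xor 73 = a4 xor 73 = d7
byte 4: (43 xor 50) xor 77 = 13 xor 77 = 64
byte 5: (08 xor e6) xor 64 = ee xor 64 = 8a
byte 6: (ee xor d5) xor 20 = 3b xor 20 = 1b
byte 7: (13 xor 0c) xor 21 = 1f xor 21 = 3e

ce9e0bd7648a1b3e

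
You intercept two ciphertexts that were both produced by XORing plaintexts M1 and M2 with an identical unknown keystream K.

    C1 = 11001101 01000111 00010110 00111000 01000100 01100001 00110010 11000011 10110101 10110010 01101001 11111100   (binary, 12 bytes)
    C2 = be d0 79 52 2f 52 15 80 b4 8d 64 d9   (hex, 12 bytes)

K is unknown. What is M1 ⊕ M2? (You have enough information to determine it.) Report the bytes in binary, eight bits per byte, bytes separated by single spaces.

C1 ⊕ C2 = (M1 ⊕ K) ⊕ (M2 ⊕ K) = M1 ⊕ M2 — the shared key cancels under XOR.
11001101 ^ 10111110 = 01110011
01000111 ^ 11010000 = 10010111
00010110 ^ 01111001 = 01101111
00111000 ^ 01010010 = 01101010
01000100 ^ 00101111 = 01101011
01100001 ^ 01010010 = 00110011
00110010 ^ 00010101 = 00100111
11000011 ^ 10000000 = 01000011
10110101 ^ 10110100 = 00000001
10110010 ^ 10001101 = 00111111
01101001 ^ 01100100 = 00001101
11111100 ^ 11011001 = 00100101

01110011 10010111 01101111 01101010 01101011 00110011 00100111 01000011 00000001 00111111 00001101 00100101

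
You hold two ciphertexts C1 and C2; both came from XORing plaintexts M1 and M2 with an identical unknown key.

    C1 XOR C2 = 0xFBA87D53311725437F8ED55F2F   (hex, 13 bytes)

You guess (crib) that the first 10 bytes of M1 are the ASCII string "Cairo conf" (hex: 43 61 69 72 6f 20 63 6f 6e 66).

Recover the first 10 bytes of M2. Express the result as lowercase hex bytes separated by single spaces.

Since C1 ⊕ C2 = M1 ⊕ M2, XORing with the guessed M1 bytes yields the corresponding M2 bytes: M2 = (C1 ⊕ C2) ⊕ M1.
fb xor 43 = b8
a8 xor 61 = c9
7d xor 69 = 14
53 xor 72 = 21
31 xor 6f = 5e
17 xor 20 = 37
25 xor 63 = 46
43 xor 6f = 2c
7f xor 6e = 11
8e xor 66 = e8

b8 c9 14 21 5e 37 46 2c 11 e8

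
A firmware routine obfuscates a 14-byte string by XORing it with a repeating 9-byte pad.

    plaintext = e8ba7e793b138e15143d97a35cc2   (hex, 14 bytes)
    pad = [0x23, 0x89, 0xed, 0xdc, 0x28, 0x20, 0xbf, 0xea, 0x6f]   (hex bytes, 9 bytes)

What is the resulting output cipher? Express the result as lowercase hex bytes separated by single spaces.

cb 33 93 a5 13 33 31 ff 7b 1e 1e 4e 80 ea

The 9-byte key repeats, so the effective keystream is 23 89 ed dc 28 20 bf ea 6f 23 89 ed dc 28.
byte 0: e8 xor 23 = cb
byte 1: ba xor 89 = 33
byte 2: 7e xor ed = 93
byte 3: 79 xor dc = a5
byte 4: 3b xor 28 = 13
byte 5: 13 xor 20 = 33
byte 6: 8e xor bf = 31
byte 7: 15 xor ea = ff
byte 8: 14 xor 6f = 7b
byte 9: 3d xor 23 = 1e
byte 10: 97 xor 89 = 1e
byte 11: a3 xor ed = 4e
byte 12: 5c xor dc = 80
byte 13: c2 xor 28 = ea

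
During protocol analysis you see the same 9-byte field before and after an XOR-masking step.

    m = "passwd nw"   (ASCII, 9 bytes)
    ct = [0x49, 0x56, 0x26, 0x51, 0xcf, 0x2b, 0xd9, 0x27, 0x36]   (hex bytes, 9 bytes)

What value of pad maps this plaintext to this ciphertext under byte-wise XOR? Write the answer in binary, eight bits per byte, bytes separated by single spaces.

00111001 00110111 01010101 00100010 10111000 01001111 11111001 01001001 01000001

Since ct = m ⊕ pad, XORing both sides with m gives pad = m ⊕ ct.
byte 0: 70 XOR 49 = 39
byte 1: 61 XOR 56 = 37
byte 2: 73 XOR 26 = 55
byte 3: 73 XOR 51 = 22
byte 4: 77 XOR cf = b8
byte 5: 64 XOR 2b = 4f
byte 6: 20 XOR d9 = f9
byte 7: 6e XOR 27 = 49
byte 8: 77 XOR 36 = 41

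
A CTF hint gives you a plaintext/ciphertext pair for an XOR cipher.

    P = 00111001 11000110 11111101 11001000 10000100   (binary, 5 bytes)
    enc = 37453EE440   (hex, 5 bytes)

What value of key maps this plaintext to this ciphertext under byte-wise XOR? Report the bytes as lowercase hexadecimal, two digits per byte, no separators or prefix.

0e83c32cc4

Since enc = P ⊕ key, XORing both sides with P gives key = P ⊕ enc.
byte 0: 39 ^ 37 = 0e
byte 1: c6 ^ 45 = 83
byte 2: fd ^ 3e = c3
byte 3: c8 ^ e4 = 2c
byte 4: 84 ^ 40 = c4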